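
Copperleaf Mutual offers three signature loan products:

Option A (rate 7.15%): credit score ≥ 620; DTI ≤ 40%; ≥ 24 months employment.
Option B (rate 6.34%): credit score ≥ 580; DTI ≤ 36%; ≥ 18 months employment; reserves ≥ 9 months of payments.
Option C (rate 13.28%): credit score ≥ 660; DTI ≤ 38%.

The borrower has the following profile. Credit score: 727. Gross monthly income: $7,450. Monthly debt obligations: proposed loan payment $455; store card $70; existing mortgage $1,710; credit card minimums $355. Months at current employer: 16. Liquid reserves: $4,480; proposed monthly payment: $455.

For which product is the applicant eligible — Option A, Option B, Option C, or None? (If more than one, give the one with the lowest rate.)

Total debts = (455 + 70 + 1,710 + 355) = 2,590; DTI = 2,590/7,450 = 34.8%.
Reserves = 4,480/455 = 9.8 months.
Option A: score 727 ≥ 620; DTI 34.8% ≤ 40%; employment 16 < 24 mo → does not qualify.
Option B: score 727 ≥ 580; DTI 34.8% ≤ 36%; employment 16 < 18 mo; reserves 9.8 ≥ 9 mo → does not qualify.
Option C: score 727 ≥ 660; DTI 34.8% ≤ 38% → qualifies.

Option C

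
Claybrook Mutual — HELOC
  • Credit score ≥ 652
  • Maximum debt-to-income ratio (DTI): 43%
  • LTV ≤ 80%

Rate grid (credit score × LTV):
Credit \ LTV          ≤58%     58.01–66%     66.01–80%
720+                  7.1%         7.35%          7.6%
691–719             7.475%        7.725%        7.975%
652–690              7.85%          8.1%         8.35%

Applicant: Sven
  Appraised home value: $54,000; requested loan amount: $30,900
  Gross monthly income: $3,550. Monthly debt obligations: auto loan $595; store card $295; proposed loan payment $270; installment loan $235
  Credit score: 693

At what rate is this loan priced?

7.475%

Credit score 693 ≥ 652; Total monthly debts = (595 + 295 + 270 + 235) = 1,395. Debt-to-income = 1,395/3,550 = 39.3% — meets 43% limit
Loan-to-value = 30,900/54,000 = 57.2% — pass (80% max)
Row: 693 falls in 691–719. Column: 57.2% falls in ≤58%. Rate = 7.475%.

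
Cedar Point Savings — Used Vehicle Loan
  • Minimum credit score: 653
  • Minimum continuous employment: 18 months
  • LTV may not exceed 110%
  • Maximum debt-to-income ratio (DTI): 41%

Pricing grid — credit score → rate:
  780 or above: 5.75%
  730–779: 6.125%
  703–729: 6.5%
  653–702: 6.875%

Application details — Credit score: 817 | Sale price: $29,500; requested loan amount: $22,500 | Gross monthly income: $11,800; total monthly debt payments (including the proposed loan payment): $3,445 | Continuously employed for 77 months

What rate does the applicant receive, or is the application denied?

Approved at 5.75%

Credit score 817 ≥ 653 (meets minimum)
DTI: 3,445 ÷ 11,800 = 29.2%, within the 41% cap
LTV = 22,500/29,500 = 76.3% ≤ 110%
Employment 77 ≥ 18 months
All requirements met. Score 817 falls in the 780 or above tier → 5.75%.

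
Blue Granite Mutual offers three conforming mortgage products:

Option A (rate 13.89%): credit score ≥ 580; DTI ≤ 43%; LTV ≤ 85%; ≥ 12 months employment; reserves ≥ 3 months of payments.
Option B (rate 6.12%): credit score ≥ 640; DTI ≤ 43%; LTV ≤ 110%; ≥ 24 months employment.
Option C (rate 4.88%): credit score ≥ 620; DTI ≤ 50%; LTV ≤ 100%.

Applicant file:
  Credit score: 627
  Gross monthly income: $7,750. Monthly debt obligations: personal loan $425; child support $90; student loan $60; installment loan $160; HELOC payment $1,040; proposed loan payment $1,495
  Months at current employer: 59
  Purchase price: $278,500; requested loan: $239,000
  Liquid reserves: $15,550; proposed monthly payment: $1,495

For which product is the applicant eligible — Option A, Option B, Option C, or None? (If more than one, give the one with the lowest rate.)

Total debts = (425 + 90 + 60 + 160 + 1,040 + 1,495) = 3,270; DTI = 3,270/7,750 = 42.2%.
LTV = 239,000/278,500 = 85.8%.
Reserves = 15,550/1,495 = 10.4 months.
Option A: score 627 ≥ 580; DTI 42.2% ≤ 43%; LTV 85.8% > 85%; employment 59 ≥ 12 mo; reserves 10.4 ≥ 3 mo → does not qualify.
Option B: score 627 < 640; DTI 42.2% ≤ 43%; LTV 85.8% ≤ 110%; employment 59 ≥ 24 mo → does not qualify.
Option C: score 627 ≥ 620; DTI 42.2% ≤ 50%; LTV 85.8% ≤ 100% → qualifies.

Option C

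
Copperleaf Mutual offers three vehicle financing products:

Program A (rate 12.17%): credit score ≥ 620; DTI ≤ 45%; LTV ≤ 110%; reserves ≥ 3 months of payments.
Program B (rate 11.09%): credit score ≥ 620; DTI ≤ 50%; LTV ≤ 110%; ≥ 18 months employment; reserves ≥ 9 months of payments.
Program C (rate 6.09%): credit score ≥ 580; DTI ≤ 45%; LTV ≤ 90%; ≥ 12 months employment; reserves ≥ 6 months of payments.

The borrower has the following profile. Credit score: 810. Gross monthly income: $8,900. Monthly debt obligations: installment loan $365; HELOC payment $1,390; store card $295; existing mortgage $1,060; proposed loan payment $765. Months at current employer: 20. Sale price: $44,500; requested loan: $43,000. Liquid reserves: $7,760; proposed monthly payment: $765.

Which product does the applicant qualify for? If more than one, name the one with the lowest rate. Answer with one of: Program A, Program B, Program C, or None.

Program B

Total debts = (365 + 1,390 + 295 + 1,060 + 765) = 3,875; DTI = 3,875/8,900 = 43.5%.
LTV = 43,000/44,500 = 96.6%.
Reserves = 7,760/765 = 10.1 months.
Program A: score 810 ≥ 620; DTI 43.5% ≤ 45%; LTV 96.6% ≤ 110%; reserves 10.1 ≥ 3 mo → qualifies.
Program B: score 810 ≥ 620; DTI 43.5% ≤ 50%; LTV 96.6% ≤ 110%; employment 20 ≥ 18 mo; reserves 10.1 ≥ 9 mo → qualifies.
Program C: score 810 ≥ 580; DTI 43.5% ≤ 45%; LTV 96.6% > 90%; employment 20 ≥ 12 mo; reserves 10.1 ≥ 6 mo → does not qualify.
Qualifying: Program A, Program B. Lowest rate is 11.09% → Program B.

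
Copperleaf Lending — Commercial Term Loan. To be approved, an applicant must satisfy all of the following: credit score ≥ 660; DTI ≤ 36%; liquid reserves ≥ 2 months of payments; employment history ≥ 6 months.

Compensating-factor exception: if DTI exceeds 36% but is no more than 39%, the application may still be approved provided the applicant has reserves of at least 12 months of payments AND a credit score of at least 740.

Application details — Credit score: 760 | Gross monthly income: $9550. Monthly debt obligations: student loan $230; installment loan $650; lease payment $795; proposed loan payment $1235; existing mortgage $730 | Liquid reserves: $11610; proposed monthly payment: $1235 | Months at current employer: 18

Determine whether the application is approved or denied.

Denied

Credit score 760 ≥ 660 (meets base)
Total debts = (230 + 650 + 795 + 1,235 + 730) = 3,640. DTI = 3,640/9,550 = 38.1% > 36% — standard DTI limit exceeded.
Reserves = 11,610/1,235 = 9.4 months ≥ 2
Employment 18 ≥ 6 months
DTI 38.1% is within the 36%–39% exception band; checking compensating factors.
Reserves 9.4 < 12 months; credit score 760 ≥ 740.
Override conditions not both satisfied; exception does not apply.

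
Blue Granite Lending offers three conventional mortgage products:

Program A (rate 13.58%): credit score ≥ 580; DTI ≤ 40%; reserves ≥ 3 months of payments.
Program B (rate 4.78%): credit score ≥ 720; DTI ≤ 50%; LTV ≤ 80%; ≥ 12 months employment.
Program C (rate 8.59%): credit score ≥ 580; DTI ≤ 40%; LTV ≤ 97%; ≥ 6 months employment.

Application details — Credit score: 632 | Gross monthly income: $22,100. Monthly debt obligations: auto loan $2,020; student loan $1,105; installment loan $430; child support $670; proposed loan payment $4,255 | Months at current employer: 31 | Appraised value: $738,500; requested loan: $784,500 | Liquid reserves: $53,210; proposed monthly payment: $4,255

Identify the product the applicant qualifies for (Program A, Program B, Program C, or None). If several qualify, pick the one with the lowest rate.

Program A

Total debts = (2,020 + 1,105 + 430 + 670 + 4,255) = 8,480; DTI = 8,480/22,100 = 38.4%.
LTV = 784,500/738,500 = 106.2%.
Reserves = 53,210/4,255 = 12.5 months.
Program A: score 632 ≥ 580; DTI 38.4% ≤ 40%; reserves 12.5 ≥ 3 mo → qualifies.
Program B: score 632 < 720; DTI 38.4% ≤ 50%; LTV 106.2% > 80%; employment 31 ≥ 12 mo → does not qualify.
Program C: score 632 ≥ 580; DTI 38.4% ≤ 40%; LTV 106.2% > 97%; employment 31 ≥ 6 mo → does not qualify.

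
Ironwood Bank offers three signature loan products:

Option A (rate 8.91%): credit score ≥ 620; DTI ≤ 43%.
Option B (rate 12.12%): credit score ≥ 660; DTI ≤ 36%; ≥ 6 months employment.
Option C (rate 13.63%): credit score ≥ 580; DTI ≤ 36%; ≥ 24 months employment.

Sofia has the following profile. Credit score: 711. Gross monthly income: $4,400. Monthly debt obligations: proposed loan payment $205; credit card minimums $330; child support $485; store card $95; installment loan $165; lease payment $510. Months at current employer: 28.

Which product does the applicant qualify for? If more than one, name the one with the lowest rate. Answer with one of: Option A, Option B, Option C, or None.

Total debts = (205 + 330 + 485 + 95 + 165 + 510) = 1,790; DTI = 1,790/4,400 = 40.7%.
Option A: score 711 ≥ 620; DTI 40.7% ≤ 43% → qualifies.
Option B: score 711 ≥ 660; DTI 40.7% > 36%; employment 28 ≥ 6 mo → does not qualify.
Option C: score 711 ≥ 580; DTI 40.7% > 36%; employment 28 ≥ 24 mo → does not qualify.

Option A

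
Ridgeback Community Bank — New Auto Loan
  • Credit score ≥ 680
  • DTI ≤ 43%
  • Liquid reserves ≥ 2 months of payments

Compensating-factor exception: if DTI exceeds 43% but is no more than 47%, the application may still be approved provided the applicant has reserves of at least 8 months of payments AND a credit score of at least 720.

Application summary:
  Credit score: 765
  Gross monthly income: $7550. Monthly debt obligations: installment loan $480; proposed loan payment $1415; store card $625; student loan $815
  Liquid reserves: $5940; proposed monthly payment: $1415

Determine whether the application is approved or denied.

Credit score 765 ≥ 680 (meets base)
Total debts = (480 + 1,415 + 625 + 815) = 3,335. DTI: 3,335 ÷ 7,550 = 44.2%, over the 43% base limit.
Liquid reserves cover 5,940/1,415 = 4.2 months — ≥ 2 required
DTI 44.2% is within the 43%–47% exception band; checking compensating factors.
Override check — reserves: 4.2 mo (short of 8); score: 765 (ok).
Override conditions not both satisfied; exception does not apply.

Denied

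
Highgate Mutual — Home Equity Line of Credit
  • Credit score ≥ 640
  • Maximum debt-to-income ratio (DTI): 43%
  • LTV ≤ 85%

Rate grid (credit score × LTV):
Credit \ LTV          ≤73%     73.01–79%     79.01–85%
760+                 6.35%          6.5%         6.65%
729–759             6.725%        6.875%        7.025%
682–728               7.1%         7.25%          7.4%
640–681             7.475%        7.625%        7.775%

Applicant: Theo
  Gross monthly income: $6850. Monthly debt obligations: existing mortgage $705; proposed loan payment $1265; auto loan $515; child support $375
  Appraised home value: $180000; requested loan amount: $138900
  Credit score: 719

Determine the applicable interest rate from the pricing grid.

Credit score 719 ≥ 640; Total monthly debts = (705 + 1,265 + 515 + 375) = 2,860. DTI = 2,860/6,850 = 41.8% ≤ 43%
LTV = 138,900/180,000 = 77.2% ≤ 85%
Score 719 is in the 682–728 band; LTV 77.2% is in the 73.01–79% band → 7.25%.

7.25%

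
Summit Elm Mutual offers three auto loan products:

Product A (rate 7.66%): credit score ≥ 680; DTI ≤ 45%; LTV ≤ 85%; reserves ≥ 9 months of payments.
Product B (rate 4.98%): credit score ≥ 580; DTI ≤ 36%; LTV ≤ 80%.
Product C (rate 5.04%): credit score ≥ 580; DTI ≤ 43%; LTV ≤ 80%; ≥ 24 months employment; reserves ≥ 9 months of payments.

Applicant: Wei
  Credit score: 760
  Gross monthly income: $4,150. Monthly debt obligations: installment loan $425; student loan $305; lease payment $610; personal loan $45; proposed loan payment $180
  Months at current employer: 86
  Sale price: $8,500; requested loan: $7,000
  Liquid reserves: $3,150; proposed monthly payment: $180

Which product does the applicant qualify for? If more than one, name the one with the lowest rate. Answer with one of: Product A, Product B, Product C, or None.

Total debts = (425 + 305 + 610 + 45 + 180) = 1,565; DTI = 1,565/4,150 = 37.7%.
LTV = 7,000/8,500 = 82.4%.
Reserves = 3,150/180 = 17.5 months.
Product A: score 760 ≥ 680; DTI 37.7% ≤ 45%; LTV 82.4% ≤ 85%; reserves 17.5 ≥ 9 mo → qualifies.
Product B: score 760 ≥ 580; DTI 37.7% > 36%; LTV 82.4% > 80% → does not qualify.
Product C: score 760 ≥ 580; DTI 37.7% ≤ 43%; LTV 82.4% > 80%; employment 86 ≥ 24 mo; reserves 17.5 ≥ 9 mo → does not qualify.

Product A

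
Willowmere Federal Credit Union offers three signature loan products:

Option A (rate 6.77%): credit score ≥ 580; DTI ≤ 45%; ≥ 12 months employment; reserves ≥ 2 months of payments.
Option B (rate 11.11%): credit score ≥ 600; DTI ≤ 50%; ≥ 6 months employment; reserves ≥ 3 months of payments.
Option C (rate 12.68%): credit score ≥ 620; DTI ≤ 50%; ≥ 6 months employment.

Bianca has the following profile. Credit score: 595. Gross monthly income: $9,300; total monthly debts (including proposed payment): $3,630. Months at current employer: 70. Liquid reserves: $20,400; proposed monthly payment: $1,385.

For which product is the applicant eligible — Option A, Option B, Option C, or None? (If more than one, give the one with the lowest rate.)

DTI = 3,630/9,300 = 39%.
Reserves = 20,400/1,385 = 14.7 months.
Option A: score 595 ≥ 580; DTI 39% ≤ 45%; employment 70 ≥ 12 mo; reserves 14.7 ≥ 2 mo → qualifies.
Option B: score 595 < 600; DTI 39% ≤ 50%; employment 70 ≥ 6 mo; reserves 14.7 ≥ 3 mo → does not qualify.
Option C: score 595 < 620; DTI 39% ≤ 50%; employment 70 ≥ 6 mo → does not qualify.

Option A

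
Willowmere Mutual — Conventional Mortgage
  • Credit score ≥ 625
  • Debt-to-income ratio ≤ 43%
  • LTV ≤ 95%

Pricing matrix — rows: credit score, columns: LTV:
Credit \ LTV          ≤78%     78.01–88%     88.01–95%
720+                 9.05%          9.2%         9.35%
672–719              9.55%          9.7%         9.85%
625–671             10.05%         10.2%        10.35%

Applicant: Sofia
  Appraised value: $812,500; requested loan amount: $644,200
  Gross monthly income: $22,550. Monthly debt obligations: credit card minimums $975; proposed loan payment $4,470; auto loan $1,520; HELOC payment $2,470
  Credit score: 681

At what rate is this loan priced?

Credit score 681 ≥ 625; Total monthly debts = (975 + 4,470 + 1,520 + 2,470) = 9,435. DTI = 9,435/22,550 = 41.8% ≤ 43%
LTV: 644,200 ÷ 812,500 = 79.3%, within 95% cap
Row: 681 falls in 672–719. Column: 79.3% falls in 78.01–88%. Rate = 9.7%.

9.7%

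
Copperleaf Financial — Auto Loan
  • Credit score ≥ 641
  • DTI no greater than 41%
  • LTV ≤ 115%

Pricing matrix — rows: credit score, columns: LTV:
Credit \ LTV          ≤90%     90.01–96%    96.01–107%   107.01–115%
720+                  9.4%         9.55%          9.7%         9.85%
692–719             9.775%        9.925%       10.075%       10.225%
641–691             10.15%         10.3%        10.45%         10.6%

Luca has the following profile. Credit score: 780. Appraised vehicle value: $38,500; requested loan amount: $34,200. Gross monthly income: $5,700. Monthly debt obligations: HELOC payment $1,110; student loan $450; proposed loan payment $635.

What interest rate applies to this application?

Credit score 780 ≥ 641; Total monthly debts = (1,110 + 450 + 635) = 2,195. DTI = 2,195/5,700 = 38.5% ≤ 41%
LTV: 34,200 ÷ 38,500 = 88.8%, within 115% cap
Row: 780 falls in 720+. Column: 88.8% falls in ≤90%. Rate = 9.4%.

9.4%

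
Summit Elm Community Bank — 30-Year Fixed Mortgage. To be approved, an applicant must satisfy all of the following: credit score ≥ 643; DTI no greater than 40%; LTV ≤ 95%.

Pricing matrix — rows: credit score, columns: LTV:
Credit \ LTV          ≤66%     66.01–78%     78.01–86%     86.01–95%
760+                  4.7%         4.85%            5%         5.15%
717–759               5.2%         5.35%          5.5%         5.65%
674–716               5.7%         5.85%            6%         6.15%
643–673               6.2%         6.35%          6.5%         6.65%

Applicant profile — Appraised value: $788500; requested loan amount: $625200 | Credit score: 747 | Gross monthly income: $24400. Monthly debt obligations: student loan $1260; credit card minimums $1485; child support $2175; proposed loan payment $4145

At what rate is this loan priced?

5.5%

Credit score 747 ≥ 643; Total monthly debts = (1,260 + 1,485 + 2,175 + 4,145) = 9,065. Debt-to-income = 9,065/24,400 = 37.2% — meets 40% limit
Loan-to-value = 625,200/788,500 = 79.3% — pass (95% max)
Credit 747 → row 717–759; LTV 79.3% → column 78.01–86%. Grid cell → 5.5%.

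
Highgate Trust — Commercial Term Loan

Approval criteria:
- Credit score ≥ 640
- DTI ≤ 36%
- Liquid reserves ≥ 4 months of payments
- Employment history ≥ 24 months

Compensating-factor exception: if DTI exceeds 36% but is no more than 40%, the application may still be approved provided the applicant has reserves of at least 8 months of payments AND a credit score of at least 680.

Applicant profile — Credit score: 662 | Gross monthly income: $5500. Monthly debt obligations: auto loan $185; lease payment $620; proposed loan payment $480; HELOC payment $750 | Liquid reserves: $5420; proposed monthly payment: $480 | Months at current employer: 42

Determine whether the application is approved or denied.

Credit score 662 ≥ 640 (meets base)
Total debts = (185 + 620 + 480 + 750) = 2,035. DTI: 2,035 ÷ 5,500 = 37%, over the 36% base limit.
Reserves: 5,420 ÷ 480 = 11.3 months (meets 4-month minimum)
Employment 42 ≥ 24 months
DTI 37% is within the 36%–40% exception band; checking compensating factors.
Reserves 11.3 ≥ 8 months; credit score 662 < 680.
Override conditions not both satisfied; exception does not apply.

Denied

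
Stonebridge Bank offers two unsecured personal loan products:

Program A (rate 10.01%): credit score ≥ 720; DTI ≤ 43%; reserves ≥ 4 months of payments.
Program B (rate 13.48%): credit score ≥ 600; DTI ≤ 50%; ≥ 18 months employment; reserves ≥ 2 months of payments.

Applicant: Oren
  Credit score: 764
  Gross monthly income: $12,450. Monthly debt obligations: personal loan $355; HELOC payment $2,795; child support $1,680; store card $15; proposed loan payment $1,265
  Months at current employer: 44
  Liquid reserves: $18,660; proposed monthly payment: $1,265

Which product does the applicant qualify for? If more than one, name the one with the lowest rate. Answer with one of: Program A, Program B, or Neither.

Program B

Total debts = (355 + 2,795 + 1,680 + 15 + 1,265) = 6,110; DTI = 6,110/12,450 = 49.1%.
Reserves = 18,660/1,265 = 14.8 months.
Program A: score 764 ≥ 720; DTI 49.1% > 43%; reserves 14.8 ≥ 4 mo → does not qualify.
Program B: score 764 ≥ 600; DTI 49.1% ≤ 50%; employment 44 ≥ 18 mo; reserves 14.8 ≥ 2 mo → qualifies.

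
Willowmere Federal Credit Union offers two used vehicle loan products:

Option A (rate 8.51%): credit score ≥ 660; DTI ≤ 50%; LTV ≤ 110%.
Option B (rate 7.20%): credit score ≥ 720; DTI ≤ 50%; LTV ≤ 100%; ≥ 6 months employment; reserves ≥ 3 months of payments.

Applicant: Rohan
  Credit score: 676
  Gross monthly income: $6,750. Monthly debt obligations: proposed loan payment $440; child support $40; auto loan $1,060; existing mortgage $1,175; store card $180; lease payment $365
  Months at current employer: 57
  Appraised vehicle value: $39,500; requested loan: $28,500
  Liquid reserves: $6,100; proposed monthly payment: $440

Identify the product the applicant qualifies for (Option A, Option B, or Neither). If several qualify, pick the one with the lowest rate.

Option A

Total debts = (440 + 40 + 1,060 + 1,175 + 180 + 365) = 3,260; DTI = 3,260/6,750 = 48.3%.
LTV = 28,500/39,500 = 72.2%.
Reserves = 6,100/440 = 13.9 months.
Option A: score 676 ≥ 660; DTI 48.3% ≤ 50%; LTV 72.2% ≤ 110% → qualifies.
Option B: score 676 < 720; DTI 48.3% ≤ 50%; LTV 72.2% ≤ 100%; employment 57 ≥ 6 mo; reserves 13.9 ≥ 3 mo → does not qualify.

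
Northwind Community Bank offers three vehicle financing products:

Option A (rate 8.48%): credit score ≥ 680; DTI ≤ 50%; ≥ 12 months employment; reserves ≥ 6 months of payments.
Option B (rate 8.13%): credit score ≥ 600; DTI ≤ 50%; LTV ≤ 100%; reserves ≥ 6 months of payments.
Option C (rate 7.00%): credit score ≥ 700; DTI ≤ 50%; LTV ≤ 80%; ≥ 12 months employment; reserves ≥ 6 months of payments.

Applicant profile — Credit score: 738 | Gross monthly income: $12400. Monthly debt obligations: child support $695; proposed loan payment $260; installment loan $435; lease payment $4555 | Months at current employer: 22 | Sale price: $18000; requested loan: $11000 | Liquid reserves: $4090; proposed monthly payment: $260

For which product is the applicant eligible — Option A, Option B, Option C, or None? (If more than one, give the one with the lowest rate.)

Option C

Total debts = (695 + 260 + 435 + 4,555) = 5,945; DTI = 5,945/12,400 = 47.9%.
LTV = 11,000/18,000 = 61.1%.
Reserves = 4,090/260 = 15.7 months.
Option A: score 738 ≥ 680; DTI 47.9% ≤ 50%; employment 22 ≥ 12 mo; reserves 15.7 ≥ 6 mo → qualifies.
Option B: score 738 ≥ 600; DTI 47.9% ≤ 50%; LTV 61.1% ≤ 100%; reserves 15.7 ≥ 6 mo → qualifies.
Option C: score 738 ≥ 700; DTI 47.9% ≤ 50%; LTV 61.1% ≤ 80%; employment 22 ≥ 12 mo; reserves 15.7 ≥ 6 mo → qualifies.
Qualifying: Option A, Option B, Option C. Lowest rate is 7.00% → Option C.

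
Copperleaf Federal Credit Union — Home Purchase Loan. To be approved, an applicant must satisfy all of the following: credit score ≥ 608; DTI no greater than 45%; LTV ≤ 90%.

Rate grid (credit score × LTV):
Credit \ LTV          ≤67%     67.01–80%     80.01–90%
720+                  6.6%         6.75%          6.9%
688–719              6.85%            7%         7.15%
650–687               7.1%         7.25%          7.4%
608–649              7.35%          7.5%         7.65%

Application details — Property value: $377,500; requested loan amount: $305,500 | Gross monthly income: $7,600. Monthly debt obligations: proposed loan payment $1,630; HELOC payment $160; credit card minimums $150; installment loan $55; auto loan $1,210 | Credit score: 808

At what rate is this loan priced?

6.9%

Credit score 808 ≥ 608; Total monthly debts = (1,630 + 160 + 150 + 55 + 1,210) = 3,205. DTI = 3,205/7,600 = 42.2% ≤ 45%
LTV: 305,500 ÷ 377,500 = 80.9%, within 90% cap
Credit 808 → row 720+; LTV 80.9% → column 80.01–90%. Grid cell → 6.9%.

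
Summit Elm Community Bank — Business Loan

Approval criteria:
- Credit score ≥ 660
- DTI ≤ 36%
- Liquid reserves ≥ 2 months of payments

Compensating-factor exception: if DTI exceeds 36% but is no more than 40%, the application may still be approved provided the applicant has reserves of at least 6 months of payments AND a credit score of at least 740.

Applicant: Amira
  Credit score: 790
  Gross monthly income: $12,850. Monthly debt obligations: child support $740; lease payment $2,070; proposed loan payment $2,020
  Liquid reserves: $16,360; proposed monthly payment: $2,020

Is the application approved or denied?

Approved

Credit score 790 ≥ 660 (meets base)
Total debts = (740 + 2,070 + 2,020) = 4,830. DTI = 4,830/12,850 = 37.6% > 36% — standard DTI limit exceeded.
Liquid reserves cover 16,360/2,020 = 8.1 months — ≥ 2 required
DTI 37.6% is within the 36%–40% exception band; checking compensating factors.
Reserves 8.1 ≥ 6 months; credit score 790 ≥ 740.
Both override conditions satisfied; DTI exception granted.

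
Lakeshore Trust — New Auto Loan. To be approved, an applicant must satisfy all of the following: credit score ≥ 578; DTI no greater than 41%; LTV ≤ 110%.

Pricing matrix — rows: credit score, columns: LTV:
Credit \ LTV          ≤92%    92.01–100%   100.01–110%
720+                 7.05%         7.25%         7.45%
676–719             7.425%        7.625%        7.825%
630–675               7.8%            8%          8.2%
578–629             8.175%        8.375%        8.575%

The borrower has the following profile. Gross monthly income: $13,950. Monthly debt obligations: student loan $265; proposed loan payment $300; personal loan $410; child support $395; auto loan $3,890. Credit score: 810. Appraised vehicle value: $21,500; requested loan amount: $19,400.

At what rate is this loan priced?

7.05%

Credit score 810 ≥ 578; Total monthly debts = (265 + 300 + 410 + 395 + 3,890) = 5,260. Debt-to-income = 5,260/13,950 = 37.7% — meets 41% limit
LTV = 19,400/21,500 = 90.2% ≤ 110%
Row: 810 falls in 720+. Column: 90.2% falls in ≤92%. Rate = 7.05%.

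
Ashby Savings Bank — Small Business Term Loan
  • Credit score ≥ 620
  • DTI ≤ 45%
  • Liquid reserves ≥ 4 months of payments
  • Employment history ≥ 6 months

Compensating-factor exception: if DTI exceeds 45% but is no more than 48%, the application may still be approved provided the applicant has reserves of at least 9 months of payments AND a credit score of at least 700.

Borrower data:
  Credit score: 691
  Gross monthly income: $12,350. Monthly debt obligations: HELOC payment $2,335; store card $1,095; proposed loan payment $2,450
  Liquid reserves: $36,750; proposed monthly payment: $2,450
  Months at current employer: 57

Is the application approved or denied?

Credit score 691 ≥ 620 (meets base)
Total debts = (2,335 + 1,095 + 2,450) = 5,880. DTI = 5,880/12,350 = 47.6% > 45% — standard DTI limit exceeded.
Reserves: 36,750 ÷ 2,450 = 15.0 months (meets 4-month minimum)
Employment 57 ≥ 6 months
DTI 47.6% is within the 45%–48% exception band; checking compensating factors.
Reserves 15.0 ≥ 9 months; credit score 691 < 700.
Compensating-factor requirement not fully met.

Denied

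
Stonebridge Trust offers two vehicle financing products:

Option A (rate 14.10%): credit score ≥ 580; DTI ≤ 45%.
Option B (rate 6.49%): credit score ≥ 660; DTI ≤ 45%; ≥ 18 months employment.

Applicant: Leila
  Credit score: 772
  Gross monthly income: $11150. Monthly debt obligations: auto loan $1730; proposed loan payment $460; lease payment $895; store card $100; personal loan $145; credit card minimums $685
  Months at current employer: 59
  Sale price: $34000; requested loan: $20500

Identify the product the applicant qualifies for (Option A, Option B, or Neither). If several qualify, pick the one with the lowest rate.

Option B

Total debts = (1,730 + 460 + 895 + 100 + 145 + 685) = 4,015; DTI = 4,015/11,150 = 36%.
LTV = 20,500/34,000 = 60.3%.
Option A: score 772 ≥ 580; DTI 36% ≤ 45% → qualifies.
Option B: score 772 ≥ 660; DTI 36% ≤ 45%; employment 59 ≥ 18 mo → qualifies.
Qualifying: Option A, Option B. Lowest rate is 6.49% → Option B.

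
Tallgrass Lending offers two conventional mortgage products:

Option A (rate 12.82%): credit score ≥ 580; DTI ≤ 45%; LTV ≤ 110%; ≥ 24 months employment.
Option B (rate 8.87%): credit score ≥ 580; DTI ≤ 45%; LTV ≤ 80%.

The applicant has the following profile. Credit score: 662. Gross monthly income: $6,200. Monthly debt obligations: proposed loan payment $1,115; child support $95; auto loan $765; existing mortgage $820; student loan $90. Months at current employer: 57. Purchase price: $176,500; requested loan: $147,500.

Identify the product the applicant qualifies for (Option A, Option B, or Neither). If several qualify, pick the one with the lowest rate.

Neither

Total debts = (1,115 + 95 + 765 + 820 + 90) = 2,885; DTI = 2,885/6,200 = 46.5%.
LTV = 147,500/176,500 = 83.6%.
Option A: score 662 ≥ 580; DTI 46.5% > 45%; LTV 83.6% ≤ 110%; employment 57 ≥ 24 mo → does not qualify.
Option B: score 662 ≥ 580; DTI 46.5% > 45%; LTV 83.6% > 80% → does not qualify.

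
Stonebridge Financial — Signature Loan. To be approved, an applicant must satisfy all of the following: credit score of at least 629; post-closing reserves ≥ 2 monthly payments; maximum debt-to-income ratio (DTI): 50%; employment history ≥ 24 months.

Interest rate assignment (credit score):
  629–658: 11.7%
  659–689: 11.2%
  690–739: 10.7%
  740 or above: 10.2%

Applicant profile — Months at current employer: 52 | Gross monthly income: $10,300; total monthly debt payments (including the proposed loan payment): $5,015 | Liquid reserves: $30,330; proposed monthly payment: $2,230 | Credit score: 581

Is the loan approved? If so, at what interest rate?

Denied

Credit score 581 < 629 (below minimum)
Debt-to-income = 5,015/10,300 = 48.7% — meets 50% limit
Liquid reserves cover 30,330/2,230 = 13.6 months — ≥ 2 required
Employment 52 ≥ 24 months
Not all requirements met → denied.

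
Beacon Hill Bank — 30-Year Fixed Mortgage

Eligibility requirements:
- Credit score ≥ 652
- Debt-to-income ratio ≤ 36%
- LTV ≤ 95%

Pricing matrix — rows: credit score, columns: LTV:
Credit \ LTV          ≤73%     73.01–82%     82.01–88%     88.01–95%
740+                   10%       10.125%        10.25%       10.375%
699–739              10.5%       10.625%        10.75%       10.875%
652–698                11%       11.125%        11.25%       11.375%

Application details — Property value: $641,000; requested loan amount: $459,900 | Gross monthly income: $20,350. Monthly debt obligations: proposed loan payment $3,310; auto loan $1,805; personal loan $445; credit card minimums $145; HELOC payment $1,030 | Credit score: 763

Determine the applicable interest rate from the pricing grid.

10%

Credit score 763 ≥ 652; Total monthly debts = (3,310 + 1,805 + 445 + 145 + 1,030) = 6,735. Debt-to-income = 6,735/20,350 = 33.1% — meets 36% limit
Loan-to-value = 459,900/641,000 = 71.7% — pass (95% max)
Score 763 is in the 740+ band; LTV 71.7% is in the ≤73% band → 10%.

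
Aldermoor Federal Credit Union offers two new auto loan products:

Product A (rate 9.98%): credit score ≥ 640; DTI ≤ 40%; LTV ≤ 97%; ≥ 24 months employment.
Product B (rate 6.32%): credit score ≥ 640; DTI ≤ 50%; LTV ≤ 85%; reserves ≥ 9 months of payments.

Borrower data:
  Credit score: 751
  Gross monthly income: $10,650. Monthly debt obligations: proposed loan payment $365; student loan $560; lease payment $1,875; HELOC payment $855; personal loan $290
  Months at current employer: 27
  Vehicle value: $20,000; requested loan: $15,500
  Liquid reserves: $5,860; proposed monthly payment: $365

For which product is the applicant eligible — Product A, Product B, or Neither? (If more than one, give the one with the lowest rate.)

Total debts = (365 + 560 + 1,875 + 855 + 290) = 3,945; DTI = 3,945/10,650 = 37%.
LTV = 15,500/20,000 = 77.5%.
Reserves = 5,860/365 = 16.1 months.
Product A: score 751 ≥ 640; DTI 37% ≤ 40%; LTV 77.5% ≤ 97%; employment 27 ≥ 24 mo → qualifies.
Product B: score 751 ≥ 640; DTI 37% ≤ 50%; LTV 77.5% ≤ 85%; reserves 16.1 ≥ 9 mo → qualifies.
Qualifying: Product A, Product B. Lowest rate is 6.32% → Product B.

Product B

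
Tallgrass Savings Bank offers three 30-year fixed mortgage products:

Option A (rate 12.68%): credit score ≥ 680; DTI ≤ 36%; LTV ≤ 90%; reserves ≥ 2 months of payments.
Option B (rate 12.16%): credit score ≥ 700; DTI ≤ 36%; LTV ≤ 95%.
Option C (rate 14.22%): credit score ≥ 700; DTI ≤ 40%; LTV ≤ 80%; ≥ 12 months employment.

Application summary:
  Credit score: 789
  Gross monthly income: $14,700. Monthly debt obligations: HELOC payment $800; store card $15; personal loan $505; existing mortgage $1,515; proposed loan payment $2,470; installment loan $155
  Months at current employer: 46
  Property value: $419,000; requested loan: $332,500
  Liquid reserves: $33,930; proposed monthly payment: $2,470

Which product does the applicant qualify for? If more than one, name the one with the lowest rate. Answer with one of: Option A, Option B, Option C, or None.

Option C

Total debts = (800 + 15 + 505 + 1,515 + 2,470 + 155) = 5,460; DTI = 5,460/14,700 = 37.1%.
LTV = 332,500/419,000 = 79.4%.
Reserves = 33,930/2,470 = 13.7 months.
Option A: score 789 ≥ 680; DTI 37.1% > 36%; LTV 79.4% ≤ 90%; reserves 13.7 ≥ 2 mo → does not qualify.
Option B: score 789 ≥ 700; DTI 37.1% > 36%; LTV 79.4% ≤ 95% → does not qualify.
Option C: score 789 ≥ 700; DTI 37.1% ≤ 40%; LTV 79.4% ≤ 80%; employment 46 ≥ 12 mo → qualifies.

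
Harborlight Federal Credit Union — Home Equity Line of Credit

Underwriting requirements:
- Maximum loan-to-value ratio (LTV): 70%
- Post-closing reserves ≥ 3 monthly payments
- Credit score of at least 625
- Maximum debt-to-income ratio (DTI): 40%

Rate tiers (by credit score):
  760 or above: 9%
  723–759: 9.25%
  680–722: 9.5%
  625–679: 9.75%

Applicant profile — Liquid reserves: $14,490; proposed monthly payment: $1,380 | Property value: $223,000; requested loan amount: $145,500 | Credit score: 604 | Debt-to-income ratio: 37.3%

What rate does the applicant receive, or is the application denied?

Denied

Credit score 604 < 625 (below minimum)
DTI 37.3% is within the 40% limit
Reserves = 14,490/1,380 = 10.5 months ≥ 3
Loan-to-value = 145,500/223,000 = 65.2% — pass (70% max)
Not all requirements met → denied.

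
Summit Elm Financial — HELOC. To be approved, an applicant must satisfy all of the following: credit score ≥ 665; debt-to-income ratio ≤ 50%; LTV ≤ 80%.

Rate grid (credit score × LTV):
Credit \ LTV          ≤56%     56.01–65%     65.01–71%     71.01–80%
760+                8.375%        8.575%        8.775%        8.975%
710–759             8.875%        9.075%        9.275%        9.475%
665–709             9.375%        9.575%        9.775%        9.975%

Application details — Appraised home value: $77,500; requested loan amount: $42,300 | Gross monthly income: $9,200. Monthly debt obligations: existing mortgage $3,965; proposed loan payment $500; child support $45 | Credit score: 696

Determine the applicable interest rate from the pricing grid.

9.375%

Credit score 696 ≥ 665; Total monthly debts = (3,965 + 500 + 45) = 4,510. DTI = 4,510/9,200 = 49% ≤ 50%
Loan-to-value = 42,300/77,500 = 54.6% — pass (80% max)
Row: 696 falls in 665–709. Column: 54.6% falls in ≤56%. Rate = 9.375%.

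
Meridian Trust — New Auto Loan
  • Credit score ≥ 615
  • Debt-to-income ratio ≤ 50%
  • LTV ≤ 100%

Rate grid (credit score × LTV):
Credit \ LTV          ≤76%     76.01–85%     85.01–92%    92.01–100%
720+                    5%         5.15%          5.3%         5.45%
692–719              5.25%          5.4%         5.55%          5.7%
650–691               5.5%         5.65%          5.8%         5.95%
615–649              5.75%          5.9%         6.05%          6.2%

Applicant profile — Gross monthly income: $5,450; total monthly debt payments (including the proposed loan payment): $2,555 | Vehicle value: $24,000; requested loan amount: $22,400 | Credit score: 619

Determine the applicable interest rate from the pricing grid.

6.2%

Credit score 619 ≥ 615; DTI = 2,555/5,450 = 46.9% ≤ 50%
Loan-to-value = 22,400/24,000 = 93.3% — pass (100% max)
Score 619 is in the 615–649 band; LTV 93.3% is in the 92.01–100% band → 6.2%.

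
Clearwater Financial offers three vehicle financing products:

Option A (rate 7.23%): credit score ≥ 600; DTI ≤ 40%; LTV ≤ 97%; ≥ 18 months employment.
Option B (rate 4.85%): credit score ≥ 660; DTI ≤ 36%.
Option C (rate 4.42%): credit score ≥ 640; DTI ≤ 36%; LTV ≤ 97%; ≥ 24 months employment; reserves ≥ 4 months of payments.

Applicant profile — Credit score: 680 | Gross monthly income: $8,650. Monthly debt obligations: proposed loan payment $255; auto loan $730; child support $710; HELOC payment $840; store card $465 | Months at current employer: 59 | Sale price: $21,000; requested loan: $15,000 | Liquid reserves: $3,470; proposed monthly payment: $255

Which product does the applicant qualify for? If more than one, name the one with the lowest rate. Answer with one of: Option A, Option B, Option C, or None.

Option C

Total debts = (255 + 730 + 710 + 840 + 465) = 3,000; DTI = 3,000/8,650 = 34.7%.
LTV = 15,000/21,000 = 71.4%.
Reserves = 3,470/255 = 13.6 months.
Option A: score 680 ≥ 600; DTI 34.7% ≤ 40%; LTV 71.4% ≤ 97%; employment 59 ≥ 18 mo → qualifies.
Option B: score 680 ≥ 660; DTI 34.7% ≤ 36% → qualifies.
Option C: score 680 ≥ 640; DTI 34.7% ≤ 36%; LTV 71.4% ≤ 97%; employment 59 ≥ 24 mo; reserves 13.6 ≥ 4 mo → qualifies.
Qualifying: Option A, Option B, Option C. Lowest rate is 4.42% → Option C.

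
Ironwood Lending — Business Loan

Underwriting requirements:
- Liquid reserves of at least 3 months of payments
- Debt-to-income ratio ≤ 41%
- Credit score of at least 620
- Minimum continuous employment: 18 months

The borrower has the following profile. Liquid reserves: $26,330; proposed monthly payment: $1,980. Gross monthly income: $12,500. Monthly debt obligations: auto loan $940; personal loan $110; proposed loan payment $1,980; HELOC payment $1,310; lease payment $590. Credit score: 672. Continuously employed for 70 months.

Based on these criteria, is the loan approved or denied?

Approved

Liquid reserves cover 26,330/1,980 = 13.3 months — ≥ 3 required
Total monthly debts = (940 + 110 + 1,980 + 1,310 + 590) = 4,930. DTI: 4,930 ÷ 12,500 = 39.4%, within the 41% cap
Credit score 672 ≥ 620 (meets)
Employment 70 ≥ 18 months
All criteria satisfied.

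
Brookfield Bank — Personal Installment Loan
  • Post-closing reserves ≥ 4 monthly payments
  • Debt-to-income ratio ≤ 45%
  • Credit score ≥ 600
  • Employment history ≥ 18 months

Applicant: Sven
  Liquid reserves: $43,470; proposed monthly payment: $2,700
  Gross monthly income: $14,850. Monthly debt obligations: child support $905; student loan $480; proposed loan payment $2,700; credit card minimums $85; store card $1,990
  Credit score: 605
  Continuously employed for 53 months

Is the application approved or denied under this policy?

Liquid reserves cover 43,470/2,700 = 16.1 months — ≥ 4 required
Total monthly debts = (905 + 480 + 2,700 + 85 + 1,990) = 6,160. DTI = 6,160/14,850 = 41.5% ≤ 45%
Credit score 605 ≥ 600 (meets)
Employment 53 ≥ 18 months
All criteria satisfied.

Approved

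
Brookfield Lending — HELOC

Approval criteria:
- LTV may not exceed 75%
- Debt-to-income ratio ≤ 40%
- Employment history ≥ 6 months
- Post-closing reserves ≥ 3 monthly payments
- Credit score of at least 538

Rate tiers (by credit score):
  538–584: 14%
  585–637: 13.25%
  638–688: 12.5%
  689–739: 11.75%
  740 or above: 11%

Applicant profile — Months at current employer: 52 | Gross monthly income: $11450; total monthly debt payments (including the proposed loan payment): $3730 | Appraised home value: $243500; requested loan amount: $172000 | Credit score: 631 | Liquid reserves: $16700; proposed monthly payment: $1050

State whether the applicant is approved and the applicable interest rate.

Approved at 13.25%

Credit score 631 ≥ 538 (meets minimum)
Reserves = 16,700/1,050 = 15.9 months ≥ 3
LTV: 172,000 ÷ 243,500 = 70.6%, within 75% cap
DTI = 3,730/11,450 = 32.6% ≤ 40%
Employment 52 ≥ 6 months
All requirements met. Score 631 falls in the 585–637 tier → 13.25%.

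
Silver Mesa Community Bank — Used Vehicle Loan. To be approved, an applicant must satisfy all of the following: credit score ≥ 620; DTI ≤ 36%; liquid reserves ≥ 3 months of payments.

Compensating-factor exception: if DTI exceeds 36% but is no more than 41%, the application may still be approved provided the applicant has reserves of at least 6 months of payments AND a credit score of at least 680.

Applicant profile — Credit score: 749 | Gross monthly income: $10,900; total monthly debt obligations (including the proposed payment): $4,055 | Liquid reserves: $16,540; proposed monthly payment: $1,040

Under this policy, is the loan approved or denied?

Credit score 749 ≥ 620 (meets base)
DTI: 4,055 ÷ 10,900 = 37.2%, over the 36% base limit.
Reserves: 16,540 ÷ 1,040 = 15.9 months (meets 3-month minimum)
37.2% falls in the override range (36%–41%), so the compensating-factor test applies.
Reserves 15.9 ≥ 6 months; credit score 749 ≥ 680.
Both override conditions satisfied; DTI exception granted.

Approved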